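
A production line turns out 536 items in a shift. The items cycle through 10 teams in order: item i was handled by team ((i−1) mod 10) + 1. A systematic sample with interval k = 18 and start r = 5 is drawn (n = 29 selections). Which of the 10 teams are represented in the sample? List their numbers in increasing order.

1, 3, 5, 7, 9

Consecutive selections differ by k = 18, so their team numbers differ by 18 mod 10 = 8.
gcd(18, 10) = 2, so the sample visits 10/2 = 5 distinct residues mod 10.
Start 5 is team 5; the teams hit are 1, 3, 5, 7, 9.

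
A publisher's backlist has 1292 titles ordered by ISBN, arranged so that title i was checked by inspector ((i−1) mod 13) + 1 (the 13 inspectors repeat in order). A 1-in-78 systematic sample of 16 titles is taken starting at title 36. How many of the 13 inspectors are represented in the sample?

1

Consecutive selections differ by k = 78, so their inspector numbers differ by 78 mod 13 = 0.
gcd(78, 13) = 13, so the sample visits 13/13 = 1 distinct residues mod 13.
Start 36 is inspector 10; the inspectors hit are 10.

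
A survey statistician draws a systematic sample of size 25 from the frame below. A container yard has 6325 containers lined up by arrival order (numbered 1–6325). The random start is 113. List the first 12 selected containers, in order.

k = N/n = 6325/25 = 253
container 1: 113
container 2: 113 + 253 = 366
container 3: 366 + 253 = 619
container 4: 619 + 253 = 872
container 5: 872 + 253 = 1125
container 6: 1125 + 253 = 1378
container 7: 1378 + 253 = 1631
container 8: 1631 + 253 = 1884
container 9: 1884 + 253 = 2137
container 10: 2137 + 253 = 2390
container 11: 2390 + 253 = 2643
container 12: 2643 + 253 = 2896

113, 366, 619, 872, 1125, 1378, 1631, 1884, 2137, 2390, 2643, 2896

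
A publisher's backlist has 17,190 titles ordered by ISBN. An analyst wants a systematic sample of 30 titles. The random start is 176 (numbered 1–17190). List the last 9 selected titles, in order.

k = N/n = 17190/30 = 573
22nd selection = 176 + 21×573 = 12209
23rd: 12209 + 573 = 12782
24th: 12782 + 573 = 13355
25th: 13355 + 573 = 13928
26th: 13928 + 573 = 14501
27th: 14501 + 573 = 15074
28th: 15074 + 573 = 15647
29th: 15647 + 573 = 16220
30th: 16220 + 573 = 16793

12209, 12782, 13355, 13928, 14501, 15074, 15647, 16220, 16793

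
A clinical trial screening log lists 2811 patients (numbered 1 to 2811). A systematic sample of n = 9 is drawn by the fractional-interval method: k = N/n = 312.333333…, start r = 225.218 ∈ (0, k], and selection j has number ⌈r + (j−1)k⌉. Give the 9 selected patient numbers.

226, 538, 850, 1163, 1475, 1787, 2100, 2412, 2724

j=1: r + 0k = 225.218 → ⌈·⌉ = 226
j=2: r + 1k = 537.551333… → ⌈·⌉ = 538
j=3: r + 2k = 849.884666… → ⌈·⌉ = 850
j=4: r + 3k = 1162.218 → ⌈·⌉ = 1163
j=5: r + 4k = 1474.551333… → ⌈·⌉ = 1475
j=6: r + 5k = 1786.884666… → ⌈·⌉ = 1787
j=7: r + 6k = 2099.218 → ⌈·⌉ = 2100
j=8: r + 7k = 2411.551333… → ⌈·⌉ = 2412
j=9: r + 8k = 2723.884666… → ⌈·⌉ = 2724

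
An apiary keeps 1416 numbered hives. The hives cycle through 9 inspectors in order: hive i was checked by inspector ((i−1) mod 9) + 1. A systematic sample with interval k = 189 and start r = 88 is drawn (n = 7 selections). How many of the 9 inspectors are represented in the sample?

1

Consecutive selections differ by k = 189, so their inspector numbers differ by 189 mod 9 = 0.
gcd(189, 9) = 9, so the sample visits 9/9 = 1 distinct residues mod 9.
Start 88 is inspector 7; the inspectors hit are 7.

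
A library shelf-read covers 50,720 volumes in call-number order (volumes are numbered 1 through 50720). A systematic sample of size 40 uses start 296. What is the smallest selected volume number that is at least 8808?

k = 50720/40 = 1268
Steps past start: ⌈(8808 − 296)/1268⌉ = ⌈8512/1268⌉ = 7
Selected volume: 296 + 7×1268 = 9172

9172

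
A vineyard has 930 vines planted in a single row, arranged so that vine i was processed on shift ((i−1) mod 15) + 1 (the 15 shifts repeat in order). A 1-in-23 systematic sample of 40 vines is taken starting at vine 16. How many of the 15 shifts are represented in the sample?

15

Consecutive selections differ by k = 23, so their shift numbers differ by 23 mod 15 = 8.
gcd(23, 15) = 1, so the sample visits 15/1 = 15 distinct residues mod 15.
Start 16 is shift 1; the shifts hit are 1, 2, 3, 4, 5, 6, 7, 8, 9, 10, 11, 12, 13, 14, 15.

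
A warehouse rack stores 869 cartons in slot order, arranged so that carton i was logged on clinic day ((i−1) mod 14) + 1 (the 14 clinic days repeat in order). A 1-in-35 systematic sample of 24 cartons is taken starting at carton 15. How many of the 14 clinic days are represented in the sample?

2

Consecutive selections differ by k = 35, so their clinic day numbers differ by 35 mod 14 = 7.
gcd(35, 14) = 7, so the sample visits 14/7 = 2 distinct residues mod 14.
Start 15 is clinic day 1; the clinic days hit are 1, 8.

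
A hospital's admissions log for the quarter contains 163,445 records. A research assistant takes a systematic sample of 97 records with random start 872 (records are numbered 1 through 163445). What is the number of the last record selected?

k = 163445/97 = 1685
97th selection = r + (97−1)·k = 872 + 96×1685 = 872 + 161760 = 162632

162632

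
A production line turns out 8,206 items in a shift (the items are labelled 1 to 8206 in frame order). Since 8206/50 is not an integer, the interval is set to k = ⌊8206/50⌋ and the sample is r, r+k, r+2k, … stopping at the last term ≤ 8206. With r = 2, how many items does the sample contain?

k = ⌊8206/50⌋ = 164
Achieved size = ⌊(8206 − 2)/164⌋ + 1 = ⌊8204/164⌋ + 1 = 50 + 1 = 51
(last selection: 2 + 50×164 = 8202 ≤ 8206; next would be 8366 > 8206)

51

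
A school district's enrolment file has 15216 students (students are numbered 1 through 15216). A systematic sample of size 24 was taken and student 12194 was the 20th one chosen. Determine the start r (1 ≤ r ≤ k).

k = 15216/24 = 634
r = 12194 − (20−1)×634 = 12194 − 12046 = 148

148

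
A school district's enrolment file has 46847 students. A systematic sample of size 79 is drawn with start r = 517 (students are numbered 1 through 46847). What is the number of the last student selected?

k = 46847/79 = 593
79th selection = r + (79−1)·k = 517 + 78×593 = 517 + 46254 = 46771

46771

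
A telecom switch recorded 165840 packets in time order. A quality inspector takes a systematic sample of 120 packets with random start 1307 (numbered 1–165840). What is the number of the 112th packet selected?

154709

k = 165840/120 = 1382
112th selection = r + (112−1)·k = 1307 + 111×1382 = 1307 + 153402 = 154709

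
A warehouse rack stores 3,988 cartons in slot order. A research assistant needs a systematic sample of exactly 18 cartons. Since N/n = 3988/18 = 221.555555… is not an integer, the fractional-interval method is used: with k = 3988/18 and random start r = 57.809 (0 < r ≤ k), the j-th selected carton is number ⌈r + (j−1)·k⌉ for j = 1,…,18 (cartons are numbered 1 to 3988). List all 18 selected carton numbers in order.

j=1: r + 0k = 57.809 → ⌈·⌉ = 58
j=2: r + 1k = 279.364555… → ⌈·⌉ = 280
j=3: r + 2k = 500.920111… → ⌈·⌉ = 501
j=4: r + 3k = 722.475666… → ⌈·⌉ = 723
j=5: r + 4k = 944.031222… → ⌈·⌉ = 945
j=6: r + 5k = 1165.586777… → ⌈·⌉ = 1166
j=7: r + 6k = 1387.142333… → ⌈·⌉ = 1388
j=8: r + 7k = 1608.697888… → ⌈·⌉ = 1609
j=9: r + 8k = 1830.253444… → ⌈·⌉ = 1831
j=10: r + 9k = 2051.809 → ⌈·⌉ = 2052
j=11: r + 10k = 2273.364555… → ⌈·⌉ = 2274
j=12: r + 11k = 2494.920111… → ⌈·⌉ = 2495
j=13: r + 12k = 2716.475666… → ⌈·⌉ = 2717
j=14: r + 13k = 2938.031222… → ⌈·⌉ = 2939
j=15: r + 14k = 3159.586777… → ⌈·⌉ = 3160
j=16: r + 15k = 3381.142333… → ⌈·⌉ = 3382
j=17: r + 16k = 3602.697888… → ⌈·⌉ = 3603
j=18: r + 17k = 3824.253444… → ⌈·⌉ = 3825

58, 280, 501, 723, 945, 1166, 1388, 1609, 1831, 2052, 2274, 2495, 2717, 2939, 3160, 3382, 3603, 3825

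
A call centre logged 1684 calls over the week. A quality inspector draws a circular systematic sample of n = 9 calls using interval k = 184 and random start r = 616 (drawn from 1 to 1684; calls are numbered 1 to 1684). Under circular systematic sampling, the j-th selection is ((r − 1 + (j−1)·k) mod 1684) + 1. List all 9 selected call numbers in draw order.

616, 800, 984, 1168, 1352, 1536, 36, 220, 404

Selection 1: 616
Selection 2: 616 + 184 = 800
Selection 3: 800 + 184 = 984
Selection 4: 984 + 184 = 1168
Selection 5: 1168 + 184 = 1352
Selection 6: 1352 + 184 = 1536
Selection 7: 1536 + 184 = 1720 → 1720 − 1684 = 36
Selection 8: 36 + 184 = 220
Selection 9: 220 + 184 = 404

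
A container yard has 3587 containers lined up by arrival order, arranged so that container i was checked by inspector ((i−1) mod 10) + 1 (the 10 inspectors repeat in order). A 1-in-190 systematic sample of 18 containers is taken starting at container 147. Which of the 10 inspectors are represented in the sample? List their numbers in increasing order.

7

Consecutive selections differ by k = 190, so their inspector numbers differ by 190 mod 10 = 0.
gcd(190, 10) = 10, so the sample visits 10/10 = 1 distinct residues mod 10.
Start 147 is inspector 7; the inspectors hit are 7.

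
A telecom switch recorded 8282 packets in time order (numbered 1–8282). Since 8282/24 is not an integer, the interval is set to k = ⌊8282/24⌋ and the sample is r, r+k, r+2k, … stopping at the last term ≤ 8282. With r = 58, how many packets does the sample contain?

k = ⌊8282/24⌋ = 345
Achieved size = ⌊(8282 − 58)/345⌋ + 1 = ⌊8224/345⌋ + 1 = 23 + 1 = 24
(last selection: 58 + 23×345 = 7993 ≤ 8282; next would be 8338 > 8282)

24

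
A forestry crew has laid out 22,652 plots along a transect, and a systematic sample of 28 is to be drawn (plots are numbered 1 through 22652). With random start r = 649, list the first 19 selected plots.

649, 1458, 2267, 3076, 3885, 4694, 5503, 6312, 7121, 7930, 8739, 9548, 10357, 11166, 11975, 12784, 13593, 14402, 15211

k = N/n = 22652/28 = 809
plot 1: 649
plot 2: 649 + 809 = 1458
plot 3: 1458 + 809 = 2267
plot 4: 2267 + 809 = 3076
plot 5: 3076 + 809 = 3885
plot 6: 3885 + 809 = 4694
plot 7: 4694 + 809 = 5503
plot 8: 5503 + 809 = 6312
plot 9: 6312 + 809 = 7121
plot 10: 7121 + 809 = 7930
plot 11: 7930 + 809 = 8739
plot 12: 8739 + 809 = 9548
plot 13: 9548 + 809 = 10357
plot 14: 10357 + 809 = 11166
plot 15: 11166 + 809 = 11975
plot 16: 11975 + 809 = 12784
plot 17: 12784 + 809 = 13593
plot 18: 13593 + 809 = 14402
plot 19: 14402 + 809 = 15211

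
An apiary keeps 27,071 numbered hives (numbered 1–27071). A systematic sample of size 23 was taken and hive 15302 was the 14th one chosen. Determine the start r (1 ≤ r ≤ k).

k = 27071/23 = 1177
r = 15302 − (14−1)×1177 = 15302 − 15301 = 1

1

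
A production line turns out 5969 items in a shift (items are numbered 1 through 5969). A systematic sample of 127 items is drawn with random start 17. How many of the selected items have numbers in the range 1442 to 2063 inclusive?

k = 5969/127 = 47
First selection ≥ 1442: 17 + ⌈(1442−17)/47⌉·47 = 17 + 31×47 = 1474
Last selection ≤ 2063: 17 + ⌊(2063−17)/47⌋·47 = 17 + 43×47 = 2038
Count = 43 − 31 + 1 = 13

13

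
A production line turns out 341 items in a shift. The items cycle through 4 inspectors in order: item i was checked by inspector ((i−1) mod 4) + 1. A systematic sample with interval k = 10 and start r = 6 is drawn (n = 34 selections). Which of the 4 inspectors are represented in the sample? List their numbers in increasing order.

Consecutive selections differ by k = 10, so their inspector numbers differ by 10 mod 4 = 2.
gcd(10, 4) = 2, so the sample visits 4/2 = 2 distinct residues mod 4.
Start 6 is inspector 2; the inspectors hit are 2, 4.

2, 4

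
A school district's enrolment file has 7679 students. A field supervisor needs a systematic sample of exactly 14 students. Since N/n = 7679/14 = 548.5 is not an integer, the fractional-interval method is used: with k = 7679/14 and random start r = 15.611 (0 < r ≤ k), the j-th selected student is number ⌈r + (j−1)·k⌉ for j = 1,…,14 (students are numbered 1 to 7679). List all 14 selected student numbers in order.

j=1: r + 0k = 15.611 → ⌈·⌉ = 16
j=2: r + 1k = 564.111 → ⌈·⌉ = 565
j=3: r + 2k = 1112.611 → ⌈·⌉ = 1113
j=4: r + 3k = 1661.111 → ⌈·⌉ = 1662
j=5: r + 4k = 2209.611 → ⌈·⌉ = 2210
j=6: r + 5k = 2758.111 → ⌈·⌉ = 2759
j=7: r + 6k = 3306.611 → ⌈·⌉ = 3307
j=8: r + 7k = 3855.111 → ⌈·⌉ = 3856
j=9: r + 8k = 4403.611 → ⌈·⌉ = 4404
j=10: r + 9k = 4952.111 → ⌈·⌉ = 4953
j=11: r + 10k = 5500.611 → ⌈·⌉ = 5501
j=12: r + 11k = 6049.111 → ⌈·⌉ = 6050
j=13: r + 12k = 6597.611 → ⌈·⌉ = 6598
j=14: r + 13k = 7146.111 → ⌈·⌉ = 7147

16, 565, 1113, 1662, 2210, 2759, 3307, 3856, 4404, 4953, 5501, 6050, 6598, 7147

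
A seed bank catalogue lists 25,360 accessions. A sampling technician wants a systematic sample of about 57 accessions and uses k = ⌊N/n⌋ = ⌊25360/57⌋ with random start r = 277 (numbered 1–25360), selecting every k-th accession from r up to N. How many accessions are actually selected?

k = ⌊25360/57⌋ = 444
Achieved size = ⌊(25360 − 277)/444⌋ + 1 = ⌊25083/444⌋ + 1 = 56 + 1 = 57
(last selection: 277 + 56×444 = 25141 ≤ 25360; next would be 25585 > 25360)

57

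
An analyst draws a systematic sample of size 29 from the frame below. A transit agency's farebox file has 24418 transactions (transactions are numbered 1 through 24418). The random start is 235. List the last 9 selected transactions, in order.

17075, 17917, 18759, 19601, 20443, 21285, 22127, 22969, 23811

k = N/n = 24418/29 = 842
21st selection = 235 + 20×842 = 17075
22nd: 17075 + 842 = 17917
23rd: 17917 + 842 = 18759
24th: 18759 + 842 = 19601
25th: 19601 + 842 = 20443
26th: 20443 + 842 = 21285
27th: 21285 + 842 = 22127
28th: 22127 + 842 = 22969
29th: 22969 + 842 = 23811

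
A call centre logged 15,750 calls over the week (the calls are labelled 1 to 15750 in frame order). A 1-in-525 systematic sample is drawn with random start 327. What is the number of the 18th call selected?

k = 525
18th selection = r + (18−1)·k = 327 + 17×525 = 327 + 8925 = 9252

9252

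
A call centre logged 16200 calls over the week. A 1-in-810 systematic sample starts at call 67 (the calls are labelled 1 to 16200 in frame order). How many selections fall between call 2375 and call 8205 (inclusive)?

8

k = 810
First selection ≥ 2375: 67 + ⌈(2375−67)/810⌉·810 = 67 + 3×810 = 2497
Last selection ≤ 8205: 67 + ⌊(8205−67)/810⌋·810 = 67 + 10×810 = 8167
Count = 10 − 3 + 1 = 8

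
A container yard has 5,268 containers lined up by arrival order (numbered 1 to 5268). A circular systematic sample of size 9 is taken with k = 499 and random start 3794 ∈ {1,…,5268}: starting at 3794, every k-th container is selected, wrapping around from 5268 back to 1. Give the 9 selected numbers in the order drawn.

3794, 4293, 4792, 23, 522, 1021, 1520, 2019, 2518

Selection 1: 3794
Selection 2: 3794 + 499 = 4293
Selection 3: 4293 + 499 = 4792
Selection 4: 4792 + 499 = 5291 → 5291 − 5268 = 23
Selection 5: 23 + 499 = 522
Selection 6: 522 + 499 = 1021
Selection 7: 1021 + 499 = 1520
Selection 8: 1520 + 499 = 2019
Selection 9: 2019 + 499 = 2518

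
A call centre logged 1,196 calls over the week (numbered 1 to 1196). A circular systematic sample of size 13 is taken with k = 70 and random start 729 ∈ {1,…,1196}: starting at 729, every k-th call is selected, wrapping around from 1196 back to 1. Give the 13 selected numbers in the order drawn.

Selection 1: 729
Selection 2: 729 + 70 = 799
Selection 3: 799 + 70 = 869
Selection 4: 869 + 70 = 939
Selection 5: 939 + 70 = 1009
Selection 6: 1009 + 70 = 1079
Selection 7: 1079 + 70 = 1149
Selection 8: 1149 + 70 = 1219 → 1219 − 1196 = 23
Selection 9: 23 + 70 = 93
Selection 10: 93 + 70 = 163
Selection 11: 163 + 70 = 233
Selection 12: 233 + 70 = 303
Selection 13: 303 + 70 = 373

729, 799, 869, 939, 1009, 1079, 1149, 23, 93, 163, 233, 303, 373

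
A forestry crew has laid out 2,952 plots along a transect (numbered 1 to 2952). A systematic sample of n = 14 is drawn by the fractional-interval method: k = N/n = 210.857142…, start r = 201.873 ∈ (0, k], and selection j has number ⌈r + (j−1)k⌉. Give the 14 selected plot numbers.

202, 413, 624, 835, 1046, 1257, 1468, 1678, 1889, 2100, 2311, 2522, 2733, 2944

j=1: r + 0k = 201.873 → ⌈·⌉ = 202
j=2: r + 1k = 412.730142… → ⌈·⌉ = 413
j=3: r + 2k = 623.587285… → ⌈·⌉ = 624
j=4: r + 3k = 834.444428… → ⌈·⌉ = 835
j=5: r + 4k = 1045.301571… → ⌈·⌉ = 1046
j=6: r + 5k = 1256.158714… → ⌈·⌉ = 1257
j=7: r + 6k = 1467.015857… → ⌈·⌉ = 1468
j=8: r + 7k = 1677.873 → ⌈·⌉ = 1678
j=9: r + 8k = 1888.730142… → ⌈·⌉ = 1889
j=10: r + 9k = 2099.587285… → ⌈·⌉ = 2100
j=11: r + 10k = 2310.444428… → ⌈·⌉ = 2311
j=12: r + 11k = 2521.301571… → ⌈·⌉ = 2522
j=13: r + 12k = 2732.158714… → ⌈·⌉ = 2733
j=14: r + 13k = 2943.015857… → ⌈·⌉ = 2944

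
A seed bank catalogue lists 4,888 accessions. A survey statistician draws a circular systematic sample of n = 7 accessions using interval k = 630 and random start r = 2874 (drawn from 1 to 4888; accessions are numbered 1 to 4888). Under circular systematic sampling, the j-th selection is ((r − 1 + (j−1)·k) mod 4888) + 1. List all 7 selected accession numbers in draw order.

Selection 1: 2874
Selection 2: 2874 + 630 = 3504
Selection 3: 3504 + 630 = 4134
Selection 4: 4134 + 630 = 4764
Selection 5: 4764 + 630 = 5394 → 5394 − 4888 = 506
Selection 6: 506 + 630 = 1136
Selection 7: 1136 + 630 = 1766

2874, 3504, 4134, 4764, 506, 1136, 1766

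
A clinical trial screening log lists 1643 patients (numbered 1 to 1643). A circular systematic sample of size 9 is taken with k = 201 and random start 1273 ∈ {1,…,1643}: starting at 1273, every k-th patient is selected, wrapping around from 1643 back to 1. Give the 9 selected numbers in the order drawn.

1273, 1474, 32, 233, 434, 635, 836, 1037, 1238

Selection 1: 1273
Selection 2: 1273 + 201 = 1474
Selection 3: 1474 + 201 = 1675 → 1675 − 1643 = 32
Selection 4: 32 + 201 = 233
Selection 5: 233 + 201 = 434
Selection 6: 434 + 201 = 635
Selection 7: 635 + 201 = 836
Selection 8: 836 + 201 = 1037
Selection 9: 1037 + 201 = 1238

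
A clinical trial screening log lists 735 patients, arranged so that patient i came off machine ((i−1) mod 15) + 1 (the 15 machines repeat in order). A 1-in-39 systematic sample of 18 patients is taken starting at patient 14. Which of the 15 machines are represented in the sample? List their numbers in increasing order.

2, 5, 8, 11, 14

Consecutive selections differ by k = 39, so their machine numbers differ by 39 mod 15 = 9.
gcd(39, 15) = 3, so the sample visits 15/3 = 5 distinct residues mod 15.
Start 14 is machine 14; the machines hit are 2, 5, 8, 11, 14.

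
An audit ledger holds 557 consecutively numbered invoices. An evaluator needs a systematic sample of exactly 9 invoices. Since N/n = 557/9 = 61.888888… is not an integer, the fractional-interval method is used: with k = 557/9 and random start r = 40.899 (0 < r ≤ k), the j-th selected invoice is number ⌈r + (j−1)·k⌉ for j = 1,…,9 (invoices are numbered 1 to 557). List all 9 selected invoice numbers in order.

j=1: r + 0k = 40.899 → ⌈·⌉ = 41
j=2: r + 1k = 102.787888… → ⌈·⌉ = 103
j=3: r + 2k = 164.676777… → ⌈·⌉ = 165
j=4: r + 3k = 226.565666… → ⌈·⌉ = 227
j=5: r + 4k = 288.454555… → ⌈·⌉ = 289
j=6: r + 5k = 350.343444… → ⌈·⌉ = 351
j=7: r + 6k = 412.232333… → ⌈·⌉ = 413
j=8: r + 7k = 474.121222… → ⌈·⌉ = 475
j=9: r + 8k = 536.010111… → ⌈·⌉ = 537

41, 103, 165, 227, 289, 351, 413, 475, 537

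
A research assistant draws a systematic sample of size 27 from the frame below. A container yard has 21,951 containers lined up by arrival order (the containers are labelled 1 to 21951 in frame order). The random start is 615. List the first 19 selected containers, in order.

615, 1428, 2241, 3054, 3867, 4680, 5493, 6306, 7119, 7932, 8745, 9558, 10371, 11184, 11997, 12810, 13623, 14436, 15249

k = N/n = 21951/27 = 813
container 1: 615
container 2: 615 + 813 = 1428
container 3: 1428 + 813 = 2241
container 4: 2241 + 813 = 3054
container 5: 3054 + 813 = 3867
container 6: 3867 + 813 = 4680
container 7: 4680 + 813 = 5493
container 8: 5493 + 813 = 6306
container 9: 6306 + 813 = 7119
container 10: 7119 + 813 = 7932
container 11: 7932 + 813 = 8745
container 12: 8745 + 813 = 9558
container 13: 9558 + 813 = 10371
container 14: 10371 + 813 = 11184
container 15: 11184 + 813 = 11997
container 16: 11997 + 813 = 12810
container 17: 12810 + 813 = 13623
container 18: 13623 + 813 = 14436
container 19: 14436 + 813 = 15249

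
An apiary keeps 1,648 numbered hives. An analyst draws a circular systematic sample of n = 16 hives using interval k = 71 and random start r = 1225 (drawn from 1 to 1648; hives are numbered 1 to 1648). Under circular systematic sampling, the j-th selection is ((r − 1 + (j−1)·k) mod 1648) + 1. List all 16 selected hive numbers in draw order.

1225, 1296, 1367, 1438, 1509, 1580, 3, 74, 145, 216, 287, 358, 429, 500, 571, 642

Selection 1: 1225
Selection 2: 1225 + 71 = 1296
Selection 3: 1296 + 71 = 1367
Selection 4: 1367 + 71 = 1438
Selection 5: 1438 + 71 = 1509
Selection 6: 1509 + 71 = 1580
Selection 7: 1580 + 71 = 1651 → 1651 − 1648 = 3
Selection 8: 3 + 71 = 74
Selection 9: 74 + 71 = 145
Selection 10: 145 + 71 = 216
Selection 11: 216 + 71 = 287
Selection 12: 287 + 71 = 358
Selection 13: 358 + 71 = 429
Selection 14: 429 + 71 = 500
Selection 15: 500 + 71 = 571
Selection 16: 571 + 71 = 642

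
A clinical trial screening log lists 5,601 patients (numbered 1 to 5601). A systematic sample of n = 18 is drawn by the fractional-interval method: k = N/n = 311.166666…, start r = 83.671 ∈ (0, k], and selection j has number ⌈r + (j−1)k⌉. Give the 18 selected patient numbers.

j=1: r + 0k = 83.671 → ⌈·⌉ = 84
j=2: r + 1k = 394.837666… → ⌈·⌉ = 395
j=3: r + 2k = 706.004333… → ⌈·⌉ = 707
j=4: r + 3k = 1017.171 → ⌈·⌉ = 1018
j=5: r + 4k = 1328.337666… → ⌈·⌉ = 1329
j=6: r + 5k = 1639.504333… → ⌈·⌉ = 1640
j=7: r + 6k = 1950.671 → ⌈·⌉ = 1951
j=8: r + 7k = 2261.837666… → ⌈·⌉ = 2262
j=9: r + 8k = 2573.004333… → ⌈·⌉ = 2574
j=10: r + 9k = 2884.171 → ⌈·⌉ = 2885
j=11: r + 10k = 3195.337666… → ⌈·⌉ = 3196
j=12: r + 11k = 3506.504333… → ⌈·⌉ = 3507
j=13: r + 12k = 3817.671 → ⌈·⌉ = 3818
j=14: r + 13k = 4128.837666… → ⌈·⌉ = 4129
j=15: r + 14k = 4440.004333… → ⌈·⌉ = 4441
j=16: r + 15k = 4751.171 → ⌈·⌉ = 4752
j=17: r + 16k = 5062.337666… → ⌈·⌉ = 5063
j=18: r + 17k = 5373.504333… → ⌈·⌉ = 5374

84, 395, 707, 1018, 1329, 1640, 1951, 2262, 2574, 2885, 3196, 3507, 3818, 4129, 4441, 4752, 5063, 5374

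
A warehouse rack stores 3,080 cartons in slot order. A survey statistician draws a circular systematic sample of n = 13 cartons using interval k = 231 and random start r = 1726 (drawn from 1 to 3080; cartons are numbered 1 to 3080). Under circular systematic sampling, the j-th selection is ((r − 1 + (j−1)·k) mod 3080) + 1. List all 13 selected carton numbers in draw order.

1726, 1957, 2188, 2419, 2650, 2881, 32, 263, 494, 725, 956, 1187, 1418

Selection 1: 1726
Selection 2: 1726 + 231 = 1957
Selection 3: 1957 + 231 = 2188
Selection 4: 2188 + 231 = 2419
Selection 5: 2419 + 231 = 2650
Selection 6: 2650 + 231 = 2881
Selection 7: 2881 + 231 = 3112 → 3112 − 3080 = 32
Selection 8: 32 + 231 = 263
Selection 9: 263 + 231 = 494
Selection 10: 494 + 231 = 725
Selection 11: 725 + 231 = 956
Selection 12: 956 + 231 = 1187
Selection 13: 1187 + 231 = 1418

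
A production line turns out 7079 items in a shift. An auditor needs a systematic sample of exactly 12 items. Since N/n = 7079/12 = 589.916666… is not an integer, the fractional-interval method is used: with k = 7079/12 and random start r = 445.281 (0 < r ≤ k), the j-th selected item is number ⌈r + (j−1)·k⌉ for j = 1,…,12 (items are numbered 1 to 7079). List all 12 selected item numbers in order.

446, 1036, 1626, 2216, 2805, 3395, 3985, 4575, 5165, 5755, 6345, 6935

j=1: r + 0k = 445.281 → ⌈·⌉ = 446
j=2: r + 1k = 1035.197666… → ⌈·⌉ = 1036
j=3: r + 2k = 1625.114333… → ⌈·⌉ = 1626
j=4: r + 3k = 2215.031 → ⌈·⌉ = 2216
j=5: r + 4k = 2804.947666… → ⌈·⌉ = 2805
j=6: r + 5k = 3394.864333… → ⌈·⌉ = 3395
j=7: r + 6k = 3984.781 → ⌈·⌉ = 3985
j=8: r + 7k = 4574.697666… → ⌈·⌉ = 4575
j=9: r + 8k = 5164.614333… → ⌈·⌉ = 5165
j=10: r + 9k = 5754.531 → ⌈·⌉ = 5755
j=11: r + 10k = 6344.447666… → ⌈·⌉ = 6345
j=12: r + 11k = 6934.364333… → ⌈·⌉ = 6935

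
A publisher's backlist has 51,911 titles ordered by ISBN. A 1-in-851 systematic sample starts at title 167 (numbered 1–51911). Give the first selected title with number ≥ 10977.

k = 851
Steps past start: ⌈(10977 − 167)/851⌉ = ⌈10810/851⌉ = 13
Selected title: 167 + 13×851 = 11230

11230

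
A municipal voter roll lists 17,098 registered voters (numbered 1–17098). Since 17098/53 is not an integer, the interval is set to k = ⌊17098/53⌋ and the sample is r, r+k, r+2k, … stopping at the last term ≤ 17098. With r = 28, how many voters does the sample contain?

k = ⌊17098/53⌋ = 322
Achieved size = ⌊(17098 − 28)/322⌋ + 1 = ⌊17070/322⌋ + 1 = 53 + 1 = 54
(last selection: 28 + 53×322 = 17094 ≤ 17098; next would be 17416 > 17098)

54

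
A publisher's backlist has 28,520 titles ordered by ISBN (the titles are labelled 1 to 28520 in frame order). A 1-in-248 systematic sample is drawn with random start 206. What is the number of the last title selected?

28478

k = 248
115th selection = r + (115−1)·k = 206 + 114×248 = 206 + 28272 = 28478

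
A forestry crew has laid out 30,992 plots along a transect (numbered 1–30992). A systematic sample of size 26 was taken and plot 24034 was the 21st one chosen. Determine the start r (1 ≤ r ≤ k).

k = 30992/26 = 1192
r = 24034 − (21−1)×1192 = 24034 − 23840 = 194

194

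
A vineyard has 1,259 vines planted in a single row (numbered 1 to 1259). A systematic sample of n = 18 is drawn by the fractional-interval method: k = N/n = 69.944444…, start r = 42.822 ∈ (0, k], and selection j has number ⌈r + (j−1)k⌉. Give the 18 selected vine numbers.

j=1: r + 0k = 42.822 → ⌈·⌉ = 43
j=2: r + 1k = 112.766444… → ⌈·⌉ = 113
j=3: r + 2k = 182.710888… → ⌈·⌉ = 183
j=4: r + 3k = 252.655333… → ⌈·⌉ = 253
j=5: r + 4k = 322.599777… → ⌈·⌉ = 323
j=6: r + 5k = 392.544222… → ⌈·⌉ = 393
j=7: r + 6k = 462.488666… → ⌈·⌉ = 463
j=8: r + 7k = 532.433111… → ⌈·⌉ = 533
j=9: r + 8k = 602.377555… → ⌈·⌉ = 603
j=10: r + 9k = 672.322 → ⌈·⌉ = 673
j=11: r + 10k = 742.266444… → ⌈·⌉ = 743
j=12: r + 11k = 812.210888… → ⌈·⌉ = 813
j=13: r + 12k = 882.155333… → ⌈·⌉ = 883
j=14: r + 13k = 952.099777… → ⌈·⌉ = 953
j=15: r + 14k = 1022.044222… → ⌈·⌉ = 1023
j=16: r + 15k = 1091.988666… → ⌈·⌉ = 1092
j=17: r + 16k = 1161.933111… → ⌈·⌉ = 1162
j=18: r + 17k = 1231.877555… → ⌈·⌉ = 1232

43, 113, 183, 253, 323, 393, 463, 533, 603, 673, 743, 813, 883, 953, 1023, 1092, 1162, 1232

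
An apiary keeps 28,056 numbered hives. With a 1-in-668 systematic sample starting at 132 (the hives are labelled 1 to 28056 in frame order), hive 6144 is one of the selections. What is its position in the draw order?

k = 668
position = (6144 − 132)/668 + 1 = 6012/668 + 1 = 9 + 1 = 10

10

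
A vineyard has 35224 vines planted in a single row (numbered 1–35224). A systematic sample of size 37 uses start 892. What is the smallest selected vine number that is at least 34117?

34212

k = 35224/37 = 952
Steps past start: ⌈(34117 − 892)/952⌉ = ⌈33225/952⌉ = 35
Selected vine: 892 + 35×952 = 34212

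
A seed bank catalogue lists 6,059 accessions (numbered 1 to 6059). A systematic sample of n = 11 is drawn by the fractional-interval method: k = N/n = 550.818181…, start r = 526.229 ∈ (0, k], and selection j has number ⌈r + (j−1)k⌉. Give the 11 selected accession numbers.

527, 1078, 1628, 2179, 2730, 3281, 3832, 4382, 4933, 5484, 6035

j=1: r + 0k = 526.229 → ⌈·⌉ = 527
j=2: r + 1k = 1077.047181… → ⌈·⌉ = 1078
j=3: r + 2k = 1627.865363… → ⌈·⌉ = 1628
j=4: r + 3k = 2178.683545… → ⌈·⌉ = 2179
j=5: r + 4k = 2729.501727… → ⌈·⌉ = 2730
j=6: r + 5k = 3280.319909… → ⌈·⌉ = 3281
j=7: r + 6k = 3831.138090… → ⌈·⌉ = 3832
j=8: r + 7k = 4381.956272… → ⌈·⌉ = 4382
j=9: r + 8k = 4932.774454… → ⌈·⌉ = 4933
j=10: r + 9k = 5483.592636… → ⌈·⌉ = 5484
j=11: r + 10k = 6034.410818… → ⌈·⌉ = 6035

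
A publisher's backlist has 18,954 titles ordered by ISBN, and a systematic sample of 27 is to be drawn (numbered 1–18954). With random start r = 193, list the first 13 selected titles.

k = N/n = 18954/27 = 702
title 1: 193
title 2: 193 + 702 = 895
title 3: 895 + 702 = 1597
title 4: 1597 + 702 = 2299
title 5: 2299 + 702 = 3001
title 6: 3001 + 702 = 3703
title 7: 3703 + 702 = 4405
title 8: 4405 + 702 = 5107
title 9: 5107 + 702 = 5809
title 10: 5809 + 702 = 6511
title 11: 6511 + 702 = 7213
title 12: 7213 + 702 = 7915
title 13: 7915 + 702 = 8617

193, 895, 1597, 2299, 3001, 3703, 4405, 5107, 5809, 6511, 7213, 7915, 8617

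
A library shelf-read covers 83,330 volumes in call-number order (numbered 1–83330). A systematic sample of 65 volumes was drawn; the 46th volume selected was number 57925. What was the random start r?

235

k = 83330/65 = 1282
r = 57925 − (46−1)×1282 = 57925 − 57690 = 235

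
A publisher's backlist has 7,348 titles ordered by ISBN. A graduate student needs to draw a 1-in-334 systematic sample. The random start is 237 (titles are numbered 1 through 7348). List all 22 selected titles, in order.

237, 571, 905, 1239, 1573, 1907, 2241, 2575, 2909, 3243, 3577, 3911, 4245, 4579, 4913, 5247, 5581, 5915, 6249, 6583, 6917, 7251

title 1: 237
title 2: 237 + 334 = 571
title 3: 571 + 334 = 905
title 4: 905 + 334 = 1239
title 5: 1239 + 334 = 1573
title 6: 1573 + 334 = 1907
title 7: 1907 + 334 = 2241
title 8: 2241 + 334 = 2575
title 9: 2575 + 334 = 2909
title 10: 2909 + 334 = 3243
title 11: 3243 + 334 = 3577
title 12: 3577 + 334 = 3911
title 13: 3911 + 334 = 4245
title 14: 4245 + 334 = 4579
title 15: 4579 + 334 = 4913
title 16: 4913 + 334 = 5247
title 17: 5247 + 334 = 5581
title 18: 5581 + 334 = 5915
title 19: 5915 + 334 = 6249
title 20: 6249 + 334 = 6583
title 21: 6583 + 334 = 6917
title 22: 6917 + 334 = 7251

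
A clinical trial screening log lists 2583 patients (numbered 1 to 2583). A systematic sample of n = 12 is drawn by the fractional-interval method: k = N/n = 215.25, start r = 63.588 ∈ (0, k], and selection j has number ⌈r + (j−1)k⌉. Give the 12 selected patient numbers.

j=1: r + 0k = 63.588 → ⌈·⌉ = 64
j=2: r + 1k = 278.838 → ⌈·⌉ = 279
j=3: r + 2k = 494.088 → ⌈·⌉ = 495
j=4: r + 3k = 709.338 → ⌈·⌉ = 710
j=5: r + 4k = 924.588 → ⌈·⌉ = 925
j=6: r + 5k = 1139.838 → ⌈·⌉ = 1140
j=7: r + 6k = 1355.088 → ⌈·⌉ = 1356
j=8: r + 7k = 1570.338 → ⌈·⌉ = 1571
j=9: r + 8k = 1785.588 → ⌈·⌉ = 1786
j=10: r + 9k = 2000.838 → ⌈·⌉ = 2001
j=11: r + 10k = 2216.088 → ⌈·⌉ = 2217
j=12: r + 11k = 2431.338 → ⌈·⌉ = 2432

64, 279, 495, 710, 925, 1140, 1356, 1571, 1786, 2001, 2217, 2432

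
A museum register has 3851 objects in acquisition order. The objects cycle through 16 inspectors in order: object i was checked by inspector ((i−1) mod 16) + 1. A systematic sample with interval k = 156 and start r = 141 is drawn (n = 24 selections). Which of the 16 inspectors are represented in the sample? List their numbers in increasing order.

1, 5, 9, 13

Consecutive selections differ by k = 156, so their inspector numbers differ by 156 mod 16 = 12.
gcd(156, 16) = 4, so the sample visits 16/4 = 4 distinct residues mod 16.
Start 141 is inspector 13; the inspectors hit are 1, 5, 9, 13.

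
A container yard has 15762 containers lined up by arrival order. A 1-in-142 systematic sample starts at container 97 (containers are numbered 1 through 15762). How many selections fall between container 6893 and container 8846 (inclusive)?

k = 142
First selection ≥ 6893: 97 + ⌈(6893−97)/142⌉·142 = 97 + 48×142 = 6913
Last selection ≤ 8846: 97 + ⌊(8846−97)/142⌋·142 = 97 + 61×142 = 8759
Count = 61 − 48 + 1 = 14

14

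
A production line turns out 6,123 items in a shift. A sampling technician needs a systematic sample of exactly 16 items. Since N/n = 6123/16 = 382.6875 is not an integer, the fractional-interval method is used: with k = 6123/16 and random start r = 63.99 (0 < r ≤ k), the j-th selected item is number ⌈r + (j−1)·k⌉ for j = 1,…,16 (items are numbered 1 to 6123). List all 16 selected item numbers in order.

j=1: r + 0k = 63.99 → ⌈·⌉ = 64
j=2: r + 1k = 446.6775 → ⌈·⌉ = 447
j=3: r + 2k = 829.365 → ⌈·⌉ = 830
j=4: r + 3k = 1212.0525 → ⌈·⌉ = 1213
j=5: r + 4k = 1594.74 → ⌈·⌉ = 1595
j=6: r + 5k = 1977.4275 → ⌈·⌉ = 1978
j=7: r + 6k = 2360.115 → ⌈·⌉ = 2361
j=8: r + 7k = 2742.8025 → ⌈·⌉ = 2743
j=9: r + 8k = 3125.49 → ⌈·⌉ = 3126
j=10: r + 9k = 3508.1775 → ⌈·⌉ = 3509
j=11: r + 10k = 3890.865 → ⌈·⌉ = 3891
j=12: r + 11k = 4273.5525 → ⌈·⌉ = 4274
j=13: r + 12k = 4656.24 → ⌈·⌉ = 4657
j=14: r + 13k = 5038.9275 → ⌈·⌉ = 5039
j=15: r + 14k = 5421.615 → ⌈·⌉ = 5422
j=16: r + 15k = 5804.3025 → ⌈·⌉ = 5805

64, 447, 830, 1213, 1595, 1978, 2361, 2743, 3126, 3509, 3891, 4274, 4657, 5039, 5422, 5805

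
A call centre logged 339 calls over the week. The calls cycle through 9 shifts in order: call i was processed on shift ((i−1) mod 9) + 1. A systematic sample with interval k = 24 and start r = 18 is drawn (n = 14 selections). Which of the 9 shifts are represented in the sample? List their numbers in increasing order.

Consecutive selections differ by k = 24, so their shift numbers differ by 24 mod 9 = 6.
gcd(24, 9) = 3, so the sample visits 9/3 = 3 distinct residues mod 9.
Start 18 is shift 9; the shifts hit are 3, 6, 9.

3, 6, 9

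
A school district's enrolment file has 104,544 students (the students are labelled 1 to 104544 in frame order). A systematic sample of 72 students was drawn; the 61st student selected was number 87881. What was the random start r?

k = 104544/72 = 1452
r = 87881 − (61−1)×1452 = 87881 − 87120 = 761

761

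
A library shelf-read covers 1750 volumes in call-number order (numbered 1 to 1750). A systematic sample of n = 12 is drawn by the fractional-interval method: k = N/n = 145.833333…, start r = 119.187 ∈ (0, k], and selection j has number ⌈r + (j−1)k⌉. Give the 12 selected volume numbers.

120, 266, 411, 557, 703, 849, 995, 1141, 1286, 1432, 1578, 1724

j=1: r + 0k = 119.187 → ⌈·⌉ = 120
j=2: r + 1k = 265.020333… → ⌈·⌉ = 266
j=3: r + 2k = 410.853666… → ⌈·⌉ = 411
j=4: r + 3k = 556.687 → ⌈·⌉ = 557
j=5: r + 4k = 702.520333… → ⌈·⌉ = 703
j=6: r + 5k = 848.353666… → ⌈·⌉ = 849
j=7: r + 6k = 994.187 → ⌈·⌉ = 995
j=8: r + 7k = 1140.020333… → ⌈·⌉ = 1141
j=9: r + 8k = 1285.853666… → ⌈·⌉ = 1286
j=10: r + 9k = 1431.687 → ⌈·⌉ = 1432
j=11: r + 10k = 1577.520333… → ⌈·⌉ = 1578
j=12: r + 11k = 1723.353666… → ⌈·⌉ = 1724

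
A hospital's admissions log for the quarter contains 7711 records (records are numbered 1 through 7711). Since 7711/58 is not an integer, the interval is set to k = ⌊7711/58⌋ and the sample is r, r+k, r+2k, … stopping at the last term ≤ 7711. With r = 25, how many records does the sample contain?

59

k = ⌊7711/58⌋ = 132
Achieved size = ⌊(7711 − 25)/132⌋ + 1 = ⌊7686/132⌋ + 1 = 58 + 1 = 59
(last selection: 25 + 58×132 = 7681 ≤ 7711; next would be 7813 > 7711)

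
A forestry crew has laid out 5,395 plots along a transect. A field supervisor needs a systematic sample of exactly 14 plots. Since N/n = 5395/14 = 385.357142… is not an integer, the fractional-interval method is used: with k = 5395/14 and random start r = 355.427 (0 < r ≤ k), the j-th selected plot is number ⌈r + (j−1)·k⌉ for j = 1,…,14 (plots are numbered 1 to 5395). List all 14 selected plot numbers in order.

356, 741, 1127, 1512, 1897, 2283, 2668, 3053, 3439, 3824, 4209, 4595, 4980, 5366

j=1: r + 0k = 355.427 → ⌈·⌉ = 356
j=2: r + 1k = 740.784142… → ⌈·⌉ = 741
j=3: r + 2k = 1126.141285… → ⌈·⌉ = 1127
j=4: r + 3k = 1511.498428… → ⌈·⌉ = 1512
j=5: r + 4k = 1896.855571… → ⌈·⌉ = 1897
j=6: r + 5k = 2282.212714… → ⌈·⌉ = 2283
j=7: r + 6k = 2667.569857… → ⌈·⌉ = 2668
j=8: r + 7k = 3052.927 → ⌈·⌉ = 3053
j=9: r + 8k = 3438.284142… → ⌈·⌉ = 3439
j=10: r + 9k = 3823.641285… → ⌈·⌉ = 3824
j=11: r + 10k = 4208.998428… → ⌈·⌉ = 4209
j=12: r + 11k = 4594.355571… → ⌈·⌉ = 4595
j=13: r + 12k = 4979.712714… → ⌈·⌉ = 4980
j=14: r + 13k = 5365.069857… → ⌈·⌉ = 5366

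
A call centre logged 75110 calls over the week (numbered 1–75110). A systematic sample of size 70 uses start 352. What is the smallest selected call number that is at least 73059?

k = 75110/70 = 1073
Steps past start: ⌈(73059 − 352)/1073⌉ = ⌈72707/1073⌉ = 68
Selected call: 352 + 68×1073 = 73316

73316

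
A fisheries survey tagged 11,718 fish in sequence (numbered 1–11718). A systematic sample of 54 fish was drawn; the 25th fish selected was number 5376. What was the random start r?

k = 11718/54 = 217
r = 5376 − (25−1)×217 = 5376 − 5208 = 168

168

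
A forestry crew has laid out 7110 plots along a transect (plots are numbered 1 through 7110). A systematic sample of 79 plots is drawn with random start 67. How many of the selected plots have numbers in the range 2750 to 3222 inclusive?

k = 7110/79 = 90
First selection ≥ 2750: 67 + ⌈(2750−67)/90⌉·90 = 67 + 30×90 = 2767
Last selection ≤ 3222: 67 + ⌊(3222−67)/90⌋·90 = 67 + 35×90 = 3217
Count = 35 − 30 + 1 = 6

6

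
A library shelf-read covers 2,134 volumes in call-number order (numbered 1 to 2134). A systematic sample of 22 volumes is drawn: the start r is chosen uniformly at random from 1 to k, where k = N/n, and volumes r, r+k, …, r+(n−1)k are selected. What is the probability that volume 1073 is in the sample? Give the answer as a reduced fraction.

k = 2134/22 = 97.
Volume 1073 is selected iff r ≡ 1073 (mod 97); exactly one such r in {1,…,97}.
Inclusion probability = 1/97.

1/97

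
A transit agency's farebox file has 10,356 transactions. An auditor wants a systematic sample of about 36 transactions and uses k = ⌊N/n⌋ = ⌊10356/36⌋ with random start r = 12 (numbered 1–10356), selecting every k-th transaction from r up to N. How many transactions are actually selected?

37

k = ⌊10356/36⌋ = 287
Achieved size = ⌊(10356 − 12)/287⌋ + 1 = ⌊10344/287⌋ + 1 = 36 + 1 = 37
(last selection: 12 + 36×287 = 10344 ≤ 10356; next would be 10631 > 10356)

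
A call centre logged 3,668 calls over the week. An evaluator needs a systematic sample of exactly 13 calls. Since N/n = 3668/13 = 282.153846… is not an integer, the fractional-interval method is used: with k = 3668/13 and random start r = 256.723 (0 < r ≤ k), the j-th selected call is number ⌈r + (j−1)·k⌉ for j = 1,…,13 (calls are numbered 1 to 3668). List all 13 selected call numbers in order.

257, 539, 822, 1104, 1386, 1668, 1950, 2232, 2514, 2797, 3079, 3361, 3643

j=1: r + 0k = 256.723 → ⌈·⌉ = 257
j=2: r + 1k = 538.876846… → ⌈·⌉ = 539
j=3: r + 2k = 821.030692… → ⌈·⌉ = 822
j=4: r + 3k = 1103.184538… → ⌈·⌉ = 1104
j=5: r + 4k = 1385.338384… → ⌈·⌉ = 1386
j=6: r + 5k = 1667.492230… → ⌈·⌉ = 1668
j=7: r + 6k = 1949.646076… → ⌈·⌉ = 1950
j=8: r + 7k = 2231.799923… → ⌈·⌉ = 2232
j=9: r + 8k = 2513.953769… → ⌈·⌉ = 2514
j=10: r + 9k = 2796.107615… → ⌈·⌉ = 2797
j=11: r + 10k = 3078.261461… → ⌈·⌉ = 3079
j=12: r + 11k = 3360.415307… → ⌈·⌉ = 3361
j=13: r + 12k = 3642.569153… → ⌈·⌉ = 3643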